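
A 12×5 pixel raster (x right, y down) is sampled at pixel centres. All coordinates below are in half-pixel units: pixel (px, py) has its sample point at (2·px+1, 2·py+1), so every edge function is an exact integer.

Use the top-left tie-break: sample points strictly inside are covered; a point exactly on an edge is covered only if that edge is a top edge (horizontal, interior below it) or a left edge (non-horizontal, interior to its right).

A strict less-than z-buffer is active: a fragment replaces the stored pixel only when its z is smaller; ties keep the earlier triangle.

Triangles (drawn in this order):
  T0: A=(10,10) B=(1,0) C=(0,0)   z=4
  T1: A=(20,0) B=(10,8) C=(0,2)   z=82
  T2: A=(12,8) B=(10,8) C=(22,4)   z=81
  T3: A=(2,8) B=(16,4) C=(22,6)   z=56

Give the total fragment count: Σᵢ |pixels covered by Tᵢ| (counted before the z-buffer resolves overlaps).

T0:
  2·area = 10  (B↔C swapped to make it positive)
  edge (10, 10)→(0, 0): d=(-10,-10) top-left  bias=+0
  edge (0, 0)→(1, 0): d=(1,0) top-left  bias=+0
  edge (1, 0)→(10, 10): d=(9,10) right/bottom  bias=-1
    (0,0)@(1, 1): e=[0,1,9] → #  [on edge]
    (1,0)@(3, 1): e=[20,1,-11] → ·
    (0,1)@(1, 3): e=[-20,3,27] → ·
    (1,1)@(3, 3): e=[0,3,7] → #  [on edge]
    (2,1)@(5, 3): e=[20,3,-13] → ·
    (1,2)@(3, 5): e=[-20,5,25] → ·
    (2,2)@(5, 5): e=[0,5,5] → #  [on edge]
    (3,2)@(7, 5): e=[20,5,-15] → ·
    (2,3)@(5, 7): e=[-20,7,23] → ·
    (3,3)@(7, 7): e=[0,7,3] → #  [on edge]
    (4,3)@(9, 7): e=[20,7,-17] → ·
    (3,4)@(7, 9): e=[-20,9,21] → ·
    (4,4)@(9, 9): e=[0,9,1] → #  [on edge]
  covered (5 px):
    # · · · · · · · · · · ·
    · # · · · · · · · · · ·
    · · # · · · · · · · · ·
    · · · # · · · · · · · ·
    · · · · # · · · · · · ·
T1:
  2·area = 140
  edge (20, 0)→(10, 8): d=(-10,8) right/bottom  bias=-1
  edge (10, 8)→(0, 2): d=(-10,-6) top-left  bias=+0
  edge (0, 2)→(20, 0): d=(20,-2) top-left  bias=+0
    (5,0)@(11, 1): e=[62,76,2] → #
    (6,0)@(13, 1): e=[46,88,6] → #
    (7,0)@(15, 1): e=[30,100,10] → #
    (8,0)@(17, 1): e=[14,112,14] → #
    (9,0)@(19, 1): e=[-2,124,18] → ·
    (1,1)@(3, 3): e=[106,8,26] → #
    (2,1)@(5, 3): e=[90,20,30] → #
    (3,1)@(7, 3): e=[74,32,34] → #
    (4,1)@(9, 3): e=[58,44,38] → #
    (8,1)@(17, 3): e=[-6,92,54] → ·
    (1,2)@(3, 5): e=[86,-12,66] → ·
    (2,2)@(5, 5): e=[70,0,70] → #  [on edge]
  covered (18 px):
    · · · · · # # # # · · ·
    · # # # # # # # · · · ·
    · · # # # # # · · · · ·
    · · · · # # · · · · · ·
    · · · · · · · · · · · ·
T2:
  2·area = 8
  edge (12, 8)→(10, 8): d=(-2,0) right/bottom  bias=-1
  edge (10, 8)→(22, 4): d=(12,-4) top-left  bias=+0
  edge (22, 4)→(12, 8): d=(-10,4) right/bottom  bias=-1
    (9,2)@(19, 5): e=[6,0,2] → #  [on edge]
    (10,2)@(21, 5): e=[6,8,-6] → ·
    (6,3)@(13, 7): e=[2,0,6] → #  [on edge]
    (7,3)@(15, 7): e=[2,8,-2] → ·
    (9,3)@(19, 7): e=[2,24,-18] → ·
    (3,4)@(7, 9): e=[-2,0,10] → ·  [on edge]
    (6,4)@(13, 9): e=[-2,24,-14] → ·
  covered (2 px):
    · · · · · · · · · · · ·
    · · · · · · · · · · · ·
    · · · · · · · · · # · ·
    · · · · · · # · · · · ·
    · · · · · · · · · · · ·
T3:
  2·area = 52
  edge (2, 8)→(16, 4): d=(14,-4) top-left  bias=+0
  edge (16, 4)→(22, 6): d=(6,2) right/bottom  bias=-1
  edge (22, 6)→(2, 8): d=(-20,2) right/bottom  bias=-1
    (3,0)@(7, 1): e=[-78,0,130] → ·  [on edge]
    (6,1)@(13, 3): e=[-26,0,78] → ·  [on edge]
    (6,2)@(13, 5): e=[2,12,38] → #
    (7,2)@(15, 5): e=[10,8,34] → #
    (8,2)@(17, 5): e=[18,4,30] → #
    (9,2)@(19, 5): e=[26,0,26] → ·  [on edge]
    (3,3)@(7, 7): e=[6,36,10] → #
    (4,3)@(9, 7): e=[14,32,6] → #
    (5,3)@(11, 7): e=[22,28,2] → #
    (6,3)@(13, 7): e=[30,24,-2] → ·
    (7,3)@(15, 7): e=[38,20,-6] → ·
    (8,3)@(17, 7): e=[46,16,-10] → ·
  covered (6 px):
    · · · · · · · · · · · ·
    · · · · · · · · · · · ·
    · · · · · · # # # · · ·
    · · · # # # · · · · · ·
    · · · · · · · · · · · ·

Final: 31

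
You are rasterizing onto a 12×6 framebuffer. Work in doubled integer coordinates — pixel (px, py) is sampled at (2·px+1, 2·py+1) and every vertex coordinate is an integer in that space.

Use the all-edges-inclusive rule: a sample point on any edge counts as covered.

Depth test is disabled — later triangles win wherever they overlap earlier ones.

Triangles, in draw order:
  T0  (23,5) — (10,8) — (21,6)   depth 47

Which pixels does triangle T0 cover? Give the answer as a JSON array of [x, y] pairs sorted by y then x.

T0:
  2·area = 7  (B↔C swapped to make it positive)
  edge (23, 5)→(21, 6): d=(-2,1) inclusive
  edge (21, 6)→(10, 8): d=(-11,2) inclusive
  edge (10, 8)→(23, 5): d=(13,-3) inclusive
    (11,2)@(23, 5): e=[0,7,0] → #  [on edge]
    (7,3)@(15, 7): e=[4,1,2] → #
    (8,3)@(17, 7): e=[2,-3,8] → ·
    (9,3)@(19, 7): e=[0,-7,14] → ·  [on edge]
    (11,3)@(23, 7): e=[-4,-15,26] → ·
    (7,4)@(15, 9): e=[0,-21,28] → ·  [on edge]
    (5,5)@(11, 11): e=[0,-35,42] → ·  [on edge]
  covered (2 px):
    · · · · · · · · · · · ·
    · · · · · · · · · · · ·
    · · · · · · · · · · · #
    · · · · · · · # · · · ·
    · · · · · · · · · · · ·
    · · · · · · · · · · · ·

Result: [[11,2],[7,3]]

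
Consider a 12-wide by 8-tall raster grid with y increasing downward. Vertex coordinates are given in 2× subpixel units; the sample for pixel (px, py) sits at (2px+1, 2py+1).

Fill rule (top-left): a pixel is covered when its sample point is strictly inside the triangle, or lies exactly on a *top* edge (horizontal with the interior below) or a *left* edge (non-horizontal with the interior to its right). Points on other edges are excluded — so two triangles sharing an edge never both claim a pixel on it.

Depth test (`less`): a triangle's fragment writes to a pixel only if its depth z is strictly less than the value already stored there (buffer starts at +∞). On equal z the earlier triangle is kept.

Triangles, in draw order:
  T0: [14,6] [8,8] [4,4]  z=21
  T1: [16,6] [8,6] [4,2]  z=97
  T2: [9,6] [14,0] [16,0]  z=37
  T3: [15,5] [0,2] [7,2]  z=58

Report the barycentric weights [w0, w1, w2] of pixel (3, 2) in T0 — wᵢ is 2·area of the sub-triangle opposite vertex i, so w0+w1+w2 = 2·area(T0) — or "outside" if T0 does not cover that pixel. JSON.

T0:
  2·area = 32
  edge (14, 6)→(8, 8): d=(-6,2) right/bottom  bias=-1
  edge (8, 8)→(4, 4): d=(-4,-4) top-left  bias=+0
  edge (4, 4)→(14, 6): d=(10,2) right/bottom  bias=-1
    (0,0)@(1, 1): e=[56,0,-24] → .  [on edge]
    (1,1)@(3, 3): e=[40,0,-8] → .  [on edge]
    (11,1)@(23, 3): e=[0,80,-48] → .  [on edge]
    (2,2)@(5, 5): e=[24,0,8] → X  [on edge]
    (3,2)@(7, 5): e=[20,8,4] → X
    (4,2)@(9, 5): e=[16,16,0] → .  [on edge]
    (8,2)@(17, 5): e=[0,48,-16] → .  [on edge]
    (2,3)@(5, 7): e=[12,-8,28] → .
    (3,3)@(7, 7): e=[8,0,24] → X  [on edge]
    (4,3)@(9, 7): e=[4,8,20] → X
    (5,3)@(11, 7): e=[0,16,16] → .  [on edge]
    (9,3)@(19, 7): e=[-16,48,0] → .  [on edge]
    (2,4)@(5, 9): e=[0,-16,48] → .  [on edge]
    (4,4)@(9, 9): e=[-8,0,40] → .  [on edge]
    (5,5)@(11, 11): e=[-24,0,56] → .  [on edge]
    (6,6)@(13, 13): e=[-40,0,72] → .  [on edge]
    (7,7)@(15, 15): e=[-56,0,88] → .  [on edge]
  covered (4 px):
    . . . . . . . . . . . .
    . . . . . . . . . . . .
    . . X X . . . . . . . .
    . . . X X . . . . . . .
    . . . . . . . . . . . .
    . . . . . . . . . . . .
    . . . . . . . . . . . .
    . . . . . . . . . . . .
T1:
  2·area = 32
  edge (16, 6)→(8, 6): d=(-8,0) right/bottom  bias=-1
  edge (8, 6)→(4, 2): d=(-4,-4) top-left  bias=+0
  edge (4, 2)→(16, 6): d=(12,4) right/bottom  bias=-1
    (0,0)@(1, 1): e=[40,-8,0] → .  [on edge]
    (1,0)@(3, 1): e=[40,0,-8] → .  [on edge]
    (2,1)@(5, 3): e=[24,0,8] → X  [on edge]
    (3,1)@(7, 3): e=[24,8,0] → .  [on edge]
    (2,2)@(5, 5): e=[8,-8,32] → .
    (3,2)@(7, 5): e=[8,0,24] → X  [on edge]
    (4,2)@(9, 5): e=[8,8,16] → X
    (5,2)@(11, 5): e=[8,16,8] → X
    (6,2)@(13, 5): e=[8,24,0] → .  [on edge]
    (3,3)@(7, 7): e=[-8,-8,48] → .
    (4,3)@(9, 7): e=[-8,0,40] → .  [on edge]
    (5,3)@(11, 7): e=[-8,8,32] → .
    (9,3)@(19, 7): e=[-8,40,0] → .  [on edge]
    (5,4)@(11, 9): e=[-24,0,56] → .  [on edge]
    (6,5)@(13, 11): e=[-40,0,72] → .  [on edge]
    (7,6)@(15, 13): e=[-56,0,88] → .  [on edge]
    (8,7)@(17, 15): e=[-72,0,104] → .  [on edge]
  covered (4 px):
    . . . . . . . . . . . .
    . . X . . . . . . . . .
    . . . X X X . . . . . .
    . . . . . . . . . . . .
    . . . . . . . . . . . .
    . . . . . . . . . . . .
    . . . . . . . . . . . .
    . . . . . . . . . . . .
T2:
  2·area = 12
  edge (9, 6)→(14, 0): d=(5,-6) top-left  bias=+0
  edge (14, 0)→(16, 0): d=(2,0) top-left  bias=+0
  edge (16, 0)→(9, 6): d=(-7,6) right/bottom  bias=-1
  covered (0 px):
    . . . . . . . . . . . .
    . . . . . . . . . . . .
    . . . . . . . . . . . .
    . . . . . . . . . . . .
    . . . . . . . . . . . .
    . . . . . . . . . . . .
    . . . . . . . . . . . .
    . . . . . . . . . . . .
T3:
  2·area = 21
  edge (15, 5)→(0, 2): d=(-15,-3) top-left  bias=+0
  edge (0, 2)→(7, 2): d=(7,0) top-left  bias=+0
  edge (7, 2)→(15, 5): d=(8,3) right/bottom  bias=-1
    (2,1)@(5, 3): e=[0,7,14] → X  [on edge]
    (3,1)@(7, 3): e=[6,7,8] → X
    (4,1)@(9, 3): e=[12,7,2] → X
    (5,1)@(11, 3): e=[18,7,-4] → .
    (2,2)@(5, 5): e=[-30,21,30] → .
    (3,2)@(7, 5): e=[-24,21,24] → .
    (4,2)@(9, 5): e=[-18,21,18] → .
    (7,2)@(15, 5): e=[0,21,0] → .  [on edge]
  covered (3 px):
    . . . . . . . . . . . .
    . . X X X . . . . . . .
    . . . . . . . . . . . .
    . . . . . . . . . . . .
    . . . . . . . . . . . .
    . . . . . . . . . . . .
    . . . . . . . . . . . .
    . . . . . . . . . . . .

Final: [8,4,20]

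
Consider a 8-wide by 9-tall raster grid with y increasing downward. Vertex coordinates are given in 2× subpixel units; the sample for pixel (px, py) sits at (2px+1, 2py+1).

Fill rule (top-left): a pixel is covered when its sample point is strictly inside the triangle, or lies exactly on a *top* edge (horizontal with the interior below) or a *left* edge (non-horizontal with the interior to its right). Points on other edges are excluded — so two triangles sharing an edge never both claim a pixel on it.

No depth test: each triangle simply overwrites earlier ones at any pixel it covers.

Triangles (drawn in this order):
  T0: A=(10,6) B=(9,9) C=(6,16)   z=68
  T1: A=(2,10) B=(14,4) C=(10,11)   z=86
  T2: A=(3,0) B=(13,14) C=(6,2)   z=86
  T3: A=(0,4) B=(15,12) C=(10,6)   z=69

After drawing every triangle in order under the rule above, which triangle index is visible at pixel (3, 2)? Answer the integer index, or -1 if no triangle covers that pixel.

T0:
  2·area = 2
  edge (10, 6)→(9, 9): d=(-1,3) right/bottom  bias=-1
  edge (9, 9)→(6, 16): d=(-3,7) right/bottom  bias=-1
  edge (6, 16)→(10, 6): d=(4,-10) top-left  bias=+0
    (5,1)@(11, 3): e=[0,4,-2] → ·  [on edge]
    (4,4)@(9, 9): e=[0,0,2] → ·  [on edge]
    (3,7)@(7, 15): e=[0,-4,6] → ·  [on edge]
  covered (0 px):
    · · · · · · · ·
    · · · · · · · ·
    · · · · · · · ·
    · · · · · · · ·
    · · · · · · · ·
    · · · · · · · ·
    · · · · · · · ·
    · · · · · · · ·
    · · · · · · · ·
T1:
  2·area = 60
  edge (2, 10)→(14, 4): d=(12,-6) top-left  bias=+0
  edge (14, 4)→(10, 11): d=(-4,7) right/bottom  bias=-1
  edge (10, 11)→(2, 10): d=(-8,-1) top-left  bias=+0
    (6,2)@(13, 5): e=[6,3,51] → #
    (7,2)@(15, 5): e=[18,-11,53] → ·
    (4,3)@(9, 7): e=[6,23,31] → #
    (5,3)@(11, 7): e=[18,9,33] → #
    (6,3)@(13, 7): e=[30,-5,35] → ·
    (2,4)@(5, 9): e=[6,43,11] → #
    (3,4)@(7, 9): e=[18,29,13] → #
    (6,4)@(13, 9): e=[54,-13,19] → ·
    (2,5)@(5, 11): e=[30,35,-5] → ·
    (3,5)@(7, 11): e=[42,21,-3] → ·
    (4,5)@(9, 11): e=[54,7,-1] → ·
    (5,5)@(11, 11): e=[66,-7,1] → ·
  covered (7 px):
    · · · · · · · ·
    · · · · · · · ·
    · · · · · · # ·
    · · · · # # · ·
    · · # # # # · ·
    · · · · · · · ·
    · · · · · · · ·
    · · · · · · · ·
    · · · · · · · ·
T2:
  2·area = 22  (B↔C swapped to make it positive)
  edge (3, 0)→(6, 2): d=(3,2) right/bottom  bias=-1
  edge (6, 2)→(13, 14): d=(7,12) right/bottom  bias=-1
  edge (13, 14)→(3, 0): d=(-10,-14) top-left  bias=+0
    (3,2)@(7, 5): e=[7,9,6] → #
    (4,2)@(9, 5): e=[3,-15,34] → ·
    (3,3)@(7, 7): e=[13,23,-14] → ·
    (5,5)@(11, 11): e=[17,3,2] → #
    (6,5)@(13, 11): e=[13,-21,30] → ·
    (5,6)@(11, 13): e=[23,17,-18] → ·
  covered (2 px):
    · · · · · · · ·
    · · · · · · · ·
    · · · # · · · ·
    · · · · · · · ·
    · · · · · · · ·
    · · · · · # · ·
    · · · · · · · ·
    · · · · · · · ·
    · · · · · · · ·
T3:
  2·area = 50  (B↔C swapped to make it positive)
  edge (0, 4)→(10, 6): d=(10,2) right/bottom  bias=-1
  edge (10, 6)→(15, 12): d=(5,6) right/bottom  bias=-1
  edge (15, 12)→(0, 4): d=(-15,-8) top-left  bias=+0
    (1,2)@(3, 5): e=[4,37,9] → #
    (2,2)@(5, 5): e=[0,25,25] → ·  [on edge]
    (1,3)@(3, 7): e=[24,47,-21] → ·
    (3,3)@(7, 7): e=[16,23,11] → #
    (4,3)@(9, 7): e=[12,11,27] → #
    (5,3)@(11, 7): e=[8,-1,43] → ·
    (7,3)@(15, 7): e=[0,-25,75] → ·  [on edge]
    (3,4)@(7, 9): e=[36,33,-19] → ·
    (4,4)@(9, 9): e=[32,21,-3] → ·
    (5,4)@(11, 9): e=[28,9,13] → #
    (6,4)@(13, 9): e=[24,-3,29] → ·
    (5,5)@(11, 11): e=[48,19,-17] → ·
  covered (4 px):
    · · · · · · · ·
    · · · · · · · ·
    · # · · · · · ·
    · · · # # · · ·
    · · · · · # · ·
    · · · · · · · ·
    · · · · · · · ·
    · · · · · · · ·
    · · · · · · · ·

Z-buffer (winner per pixel, '.' = empty):
  . . . . . . . .
  . . . . . . . .
  . 3 . 2 . . 1 .
  . . . 3 3 1 . .
  . . 1 1 1 3 . .
  . . . . . 2 . .
  . . . . . . . .
  . . . . . . . .
  . . . . . . . .

Result: 2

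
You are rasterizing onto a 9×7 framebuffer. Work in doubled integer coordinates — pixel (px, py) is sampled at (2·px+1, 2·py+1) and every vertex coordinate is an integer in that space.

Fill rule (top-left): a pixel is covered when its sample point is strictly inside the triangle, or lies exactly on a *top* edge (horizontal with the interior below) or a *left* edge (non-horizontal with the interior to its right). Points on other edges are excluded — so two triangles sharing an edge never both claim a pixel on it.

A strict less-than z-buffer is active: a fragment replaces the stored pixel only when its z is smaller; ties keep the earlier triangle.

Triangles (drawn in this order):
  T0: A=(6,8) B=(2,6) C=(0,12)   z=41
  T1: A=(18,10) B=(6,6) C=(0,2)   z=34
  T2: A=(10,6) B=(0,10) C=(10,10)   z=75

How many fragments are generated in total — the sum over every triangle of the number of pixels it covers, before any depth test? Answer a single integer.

T0:
  2·area = 28  (B↔C swapped to make it positive)
  edge (6, 8)→(0, 12): d=(-6,4) right/bottom  bias=-1
  edge (0, 12)→(2, 6): d=(2,-6) top-left  bias=+0
  edge (2, 6)→(6, 8): d=(4,2) right/bottom  bias=-1
    (1,1)@(3, 3): e=[42,0,-14] → .  [on edge]
    (1,3)@(3, 7): e=[18,8,2] → X
    (2,3)@(5, 7): e=[10,20,-2] → .
    (0,4)@(1, 9): e=[14,0,14] → X  [on edge]
    (2,4)@(5, 9): e=[-2,24,6] → .
    (0,5)@(1, 11): e=[2,4,22] → X
    (1,5)@(3, 11): e=[-6,16,18] → .
    (0,6)@(1, 13): e=[-10,8,30] → .
  covered (4 px):
    . . . . . . . . .
    . . . . . . . . .
    . . . . . . . . .
    . X . . . . . . .
    X X . . . . . . .
    X . . . . . . . .
    . . . . . . . . .
T1:
  2·area = 24
  edge (18, 10)→(6, 6): d=(-12,-4) top-left  bias=+0
  edge (6, 6)→(0, 2): d=(-6,-4) top-left  bias=+0
  edge (0, 2)→(18, 10): d=(18,8) right/bottom  bias=-1
    (1,2)@(3, 5): e=[0,-6,30] → .  [on edge]
    (2,2)@(5, 5): e=[8,2,14] → X
    (3,2)@(7, 5): e=[16,10,-2] → .
    (2,3)@(5, 7): e=[-16,-10,50] → .
    (4,3)@(9, 7): e=[0,6,18] → X  [on edge]
    (5,3)@(11, 7): e=[8,14,2] → X
    (6,3)@(13, 7): e=[16,22,-14] → .
    (4,4)@(9, 9): e=[-24,-6,54] → .
    (5,4)@(11, 9): e=[-16,2,38] → .
    (7,4)@(15, 9): e=[0,18,6] → X  [on edge]
    (8,4)@(17, 9): e=[8,26,-10] → .
    (7,5)@(15, 11): e=[-24,6,42] → .
  covered (4 px):
    . . . . . . . . .
    . . . . . . . . .
    . . X . . . . . .
    . . . . X X . . .
    . . . . . . . X .
    . . . . . . . . .
    . . . . . . . . .
T2:
  2·area = 40  (B↔C swapped to make it positive)
  edge (10, 6)→(10, 10): d=(0,4) right/bottom  bias=-1
  edge (10, 10)→(0, 10): d=(-10,0) right/bottom  bias=-1
  edge (0, 10)→(10, 6): d=(10,-4) top-left  bias=+0
    (4,3)@(9, 7): e=[4,30,6] → X
    (5,3)@(11, 7): e=[-4,30,14] → .
    (1,4)@(3, 9): e=[28,10,2] → X
    (2,4)@(5, 9): e=[20,10,10] → X
    (3,4)@(7, 9): e=[12,10,18] → X
    (5,4)@(11, 9): e=[-4,10,34] → .
    (1,5)@(3, 11): e=[28,-10,22] → .
    (2,5)@(5, 11): e=[20,-10,30] → .
    (3,5)@(7, 11): e=[12,-10,38] → .
    (4,5)@(9, 11): e=[4,-10,46] → .
  covered (5 px):
    . . . . . . . . .
    . . . . . . . . .
    . . . . . . . . .
    . . . . X . . . .
    . X X X X . . . .
    . . . . . . . . .
    . . . . . . . . .

Answer: 13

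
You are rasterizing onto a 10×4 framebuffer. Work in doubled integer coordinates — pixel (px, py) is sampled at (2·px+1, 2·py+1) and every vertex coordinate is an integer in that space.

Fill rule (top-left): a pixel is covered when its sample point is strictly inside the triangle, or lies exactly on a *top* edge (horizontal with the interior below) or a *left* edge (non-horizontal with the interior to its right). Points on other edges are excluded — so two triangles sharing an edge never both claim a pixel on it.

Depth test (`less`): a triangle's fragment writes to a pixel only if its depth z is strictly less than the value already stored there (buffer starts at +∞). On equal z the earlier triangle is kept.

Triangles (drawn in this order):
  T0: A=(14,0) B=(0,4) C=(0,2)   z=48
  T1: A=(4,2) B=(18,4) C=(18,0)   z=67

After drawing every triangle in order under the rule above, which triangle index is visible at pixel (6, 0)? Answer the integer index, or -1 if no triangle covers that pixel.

T0:
  2·area = 28
  edge (14, 0)→(0, 4): d=(-14,4) right/bottom  bias=-1
  edge (0, 4)→(0, 2): d=(0,-2) top-left  bias=+0
  edge (0, 2)→(14, 0): d=(14,-2) top-left  bias=+0
    (3,0)@(7, 1): e=[14,14,0] → X  [on edge]
    (4,0)@(9, 1): e=[6,18,4] → X
    (5,0)@(11, 1): e=[-2,22,8] → .
    (0,1)@(1, 3): e=[10,2,16] → X
    (1,1)@(3, 3): e=[2,6,20] → X
    (2,1)@(5, 3): e=[-6,10,24] → .
    (3,1)@(7, 3): e=[-14,14,28] → .
    (4,1)@(9, 3): e=[-22,18,32] → .
    (0,2)@(1, 5): e=[-18,2,44] → .
    (1,2)@(3, 5): e=[-26,6,48] → .
  covered (4 px):
    . . . X X . . . . .
    X X . . . . . . . .
    . . . . . . . . . .
    . . . . . . . . . .
T1:
  2·area = 56  (B↔C swapped to make it positive)
  edge (4, 2)→(18, 0): d=(14,-2) top-left  bias=+0
  edge (18, 0)→(18, 4): d=(0,4) right/bottom  bias=-1
  edge (18, 4)→(4, 2): d=(-14,-2) top-left  bias=+0
    (5,0)@(11, 1): e=[0,28,28] → X  [on edge]
    (6,0)@(13, 1): e=[4,20,32] → X
    (7,0)@(15, 1): e=[8,12,36] → X
    (8,0)@(17, 1): e=[12,4,40] → X
    (9,0)@(19, 1): e=[16,-4,44] → .
    (5,1)@(11, 3): e=[28,28,0] → X  [on edge]
    (9,1)@(19, 3): e=[44,-4,16] → .
    (5,2)@(11, 5): e=[56,28,-28] → .
    (6,2)@(13, 5): e=[60,20,-24] → .
    (7,2)@(15, 5): e=[64,12,-20] → .
    (8,2)@(17, 5): e=[68,4,-16] → .
  covered (8 px):
    . . . . . X X X X .
    . . . . . X X X X .
    . . . . . . . . . .
    . . . . . . . . . .

Z-buffer (winner per pixel, '.' = empty):
  . . . 0 0 1 1 1 1 .
  0 0 . . . 1 1 1 1 .
  . . . . . . . . . .
  . . . . . . . . . .

Result: 1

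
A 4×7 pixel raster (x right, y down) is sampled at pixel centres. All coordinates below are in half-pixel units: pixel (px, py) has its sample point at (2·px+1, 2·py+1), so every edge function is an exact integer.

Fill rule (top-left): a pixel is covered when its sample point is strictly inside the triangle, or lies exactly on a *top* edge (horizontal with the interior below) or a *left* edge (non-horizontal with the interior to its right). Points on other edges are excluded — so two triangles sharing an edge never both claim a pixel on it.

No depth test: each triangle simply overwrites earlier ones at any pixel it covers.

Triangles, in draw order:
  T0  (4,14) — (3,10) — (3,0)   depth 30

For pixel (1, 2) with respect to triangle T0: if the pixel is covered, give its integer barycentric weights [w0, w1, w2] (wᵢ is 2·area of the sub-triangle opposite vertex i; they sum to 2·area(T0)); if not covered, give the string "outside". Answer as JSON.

T0:
  2·area = 10
  edge (4, 14)→(3, 10): d=(-1,-4) top-left  bias=+0
  edge (3, 10)→(3, 0): d=(0,-10) top-left  bias=+0
  edge (3, 0)→(4, 14): d=(1,14) right/bottom  bias=-1
    (1,0)@(3, 1): e=[9,0,1] → █  [on edge]
    (2,0)@(5, 1): e=[17,20,-27] → ·
    (1,1)@(3, 3): e=[7,0,3] → █  [on edge]
    (2,1)@(5, 3): e=[15,20,-25] → ·
    (1,2)@(3, 5): e=[5,0,5] → █  [on edge]
    (2,2)@(5, 5): e=[13,20,-23] → ·
    (1,3)@(3, 7): e=[3,0,7] → █  [on edge]
    (2,3)@(5, 7): e=[11,20,-21] → ·
    (1,4)@(3, 9): e=[1,0,9] → █  [on edge]
    (2,4)@(5, 9): e=[9,20,-19] → ·
    (1,5)@(3, 11): e=[-1,0,11] → ·  [on edge]
    (1,6)@(3, 13): e=[-3,0,13] → ·  [on edge]
  covered (5 px):
    · █ · ·
    · █ · ·
    · █ · ·
    · █ · ·
    · █ · ·
    · · · ·
    · · · ·

Final: [0,5,5]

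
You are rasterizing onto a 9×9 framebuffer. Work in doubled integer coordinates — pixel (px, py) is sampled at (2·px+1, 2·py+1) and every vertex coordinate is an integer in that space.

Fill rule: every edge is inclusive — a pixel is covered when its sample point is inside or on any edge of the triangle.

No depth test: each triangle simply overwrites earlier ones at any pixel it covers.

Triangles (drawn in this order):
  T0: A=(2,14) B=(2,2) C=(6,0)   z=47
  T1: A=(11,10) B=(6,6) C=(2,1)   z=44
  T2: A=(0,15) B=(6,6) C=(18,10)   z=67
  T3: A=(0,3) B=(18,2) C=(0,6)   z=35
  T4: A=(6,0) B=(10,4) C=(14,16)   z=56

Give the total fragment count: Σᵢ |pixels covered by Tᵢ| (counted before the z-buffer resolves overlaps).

T0:
  2·area = 48
  edge (2, 14)→(2, 2): d=(0,-12) inclusive
  edge (2, 2)→(6, 0): d=(4,-2) inclusive
  edge (6, 0)→(2, 14): d=(-4,14) inclusive
    (2,0)@(5, 1): e=[36,2,10] → #
    (3,0)@(7, 1): e=[60,6,-18] → ·
    (1,1)@(3, 3): e=[12,6,30] → #
    (3,1)@(7, 3): e=[60,14,-26] → ·
    (1,2)@(3, 5): e=[12,14,22] → #
    (2,2)@(5, 5): e=[36,18,-6] → ·
    (1,3)@(3, 7): e=[12,22,14] → #
    (2,3)@(5, 7): e=[36,26,-14] → ·
    (1,4)@(3, 9): e=[12,30,6] → #
    (2,4)@(5, 9): e=[36,34,-22] → ·
    (1,5)@(3, 11): e=[12,38,-2] → ·
  covered (6 px):
    · · # · · · · · ·
    · # # · · · · · ·
    · # · · · · · · ·
    · # · · · · · · ·
    · # · · · · · · ·
    · · · · · · · · ·
    · · · · · · · · ·
    · · · · · · · · ·
    · · · · · · · · ·
T1:
  2·area = 9
  edge (11, 10)→(6, 6): d=(-5,-4) inclusive
  edge (6, 6)→(2, 1): d=(-4,-5) inclusive
  edge (2, 1)→(11, 10): d=(9,9) inclusive
  covered (0 px):
    · · · · · · · · ·
    · · · · · · · · ·
    · · · · · · · · ·
    · · · · · · · · ·
    · · · · · · · · ·
    · · · · · · · · ·
    · · · · · · · · ·
    · · · · · · · · ·
    · · · · · · · · ·
T2:
  2·area = 132
  edge (0, 15)→(6, 6): d=(6,-9) inclusive
  edge (6, 6)→(18, 10): d=(12,4) inclusive
  edge (18, 10)→(0, 15): d=(-18,5) inclusive
    (1,2)@(3, 5): e=[-33,0,165] → ·  [on edge]
    (3,3)@(7, 7): e=[15,8,109] → #
    (4,3)@(9, 7): e=[33,0,99] → #  [on edge]
    (5,3)@(11, 7): e=[51,-8,89] → ·
    (2,4)@(5, 9): e=[9,40,83] → #
    (5,4)@(11, 9): e=[63,16,53] → #
    (6,4)@(13, 9): e=[81,8,43] → #
    (7,4)@(15, 9): e=[99,0,33] → #  [on edge]
    (8,4)@(17, 9): e=[117,-8,23] → ·
    (1,5)@(3, 11): e=[3,72,57] → #
    (7,5)@(15, 11): e=[111,24,-3] → ·
    (1,6)@(3, 13): e=[15,96,21] → #
  covered (17 px):
    · · · · · · · · ·
    · · · · · · · · ·
    · · · · · · · · ·
    · · · # # · · · ·
    · · # # # # # # ·
    · # # # # # # · ·
    · # # # · · · · ·
    · · · · · · · · ·
    · · · · · · · · ·
T3:
  2·area = 54
  edge (0, 3)→(18, 2): d=(18,-1) inclusive
  edge (18, 2)→(0, 6): d=(-18,4) inclusive
  edge (0, 6)→(0, 3): d=(0,-3) inclusive
    (0,1)@(1, 3): e=[1,50,3] → #
    (1,1)@(3, 3): e=[3,42,9] → #
    (2,1)@(5, 3): e=[5,34,15] → #
    (3,1)@(7, 3): e=[7,26,21] → #
    (4,1)@(9, 3): e=[9,18,27] → #
    (5,1)@(11, 3): e=[11,10,33] → #
    (6,1)@(13, 3): e=[13,2,39] → #
    (7,1)@(15, 3): e=[15,-6,45] → ·
    (0,2)@(1, 5): e=[37,14,3] → #
    (2,2)@(5, 5): e=[41,-2,15] → ·
    (3,2)@(7, 5): e=[43,-10,21] → ·
    (4,2)@(9, 5): e=[45,-18,27] → ·
  covered (9 px):
    · · · · · · · · ·
    # # # # # # # · ·
    # # · · · · · · ·
    · · · · · · · · ·
    · · · · · · · · ·
    · · · · · · · · ·
    · · · · · · · · ·
    · · · · · · · · ·
    · · · · · · · · ·
T4:
  2·area = 32
  edge (6, 0)→(10, 4): d=(4,4) inclusive
  edge (10, 4)→(14, 16): d=(4,12) inclusive
  edge (14, 16)→(6, 0): d=(-8,-16) inclusive
    (3,0)@(7, 1): e=[0,24,8] → #  [on edge]
    (4,0)@(9, 1): e=[-8,0,40] → ·  [on edge]
    (3,1)@(7, 3): e=[8,32,-8] → ·
    (4,1)@(9, 3): e=[0,8,24] → #  [on edge]
    (5,1)@(11, 3): e=[-8,-16,56] → ·
    (4,2)@(9, 5): e=[8,16,8] → #
    (5,2)@(11, 5): e=[0,-8,40] → ·  [on edge]
    (4,3)@(9, 7): e=[16,24,-8] → ·
    (5,3)@(11, 7): e=[8,0,24] → #  [on edge]
    (6,3)@(13, 7): e=[0,-24,56] → ·  [on edge]
    (5,4)@(11, 9): e=[16,8,8] → #
    (6,4)@(13, 9): e=[8,-16,40] → ·
    (7,4)@(15, 9): e=[0,-40,72] → ·  [on edge]
    (8,5)@(17, 11): e=[0,-56,88] → ·  [on edge]
    (6,6)@(13, 13): e=[24,0,8] → #  [on edge]
  covered (6 px):
    · · · # · · · · ·
    · · · · # · · · ·
    · · · · # · · · ·
    · · · · · # · · ·
    · · · · · # · · ·
    · · · · · · · · ·
    · · · · · · # · ·
    · · · · · · · · ·
    · · · · · · · · ·

Result: 38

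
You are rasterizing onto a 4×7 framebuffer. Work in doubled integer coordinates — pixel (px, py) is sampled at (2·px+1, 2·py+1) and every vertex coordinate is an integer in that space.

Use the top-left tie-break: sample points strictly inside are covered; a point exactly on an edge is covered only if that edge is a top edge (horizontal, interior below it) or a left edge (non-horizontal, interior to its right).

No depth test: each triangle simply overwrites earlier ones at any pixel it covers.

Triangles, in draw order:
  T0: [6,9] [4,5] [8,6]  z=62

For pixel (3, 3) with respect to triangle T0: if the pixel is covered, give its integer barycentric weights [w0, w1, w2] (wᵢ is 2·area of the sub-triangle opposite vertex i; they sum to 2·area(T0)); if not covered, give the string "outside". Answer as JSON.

T0:
  2·area = 14
  edge (6, 9)→(4, 5): d=(-2,-4) top-left  bias=+0
  edge (4, 5)→(8, 6): d=(4,1) right/bottom  bias=-1
  edge (8, 6)→(6, 9): d=(-2,3) right/bottom  bias=-1
    (1,1)@(3, 3): e=[0,-7,21] → ·  [on edge]
    (2,3)@(5, 7): e=[0,7,7] → █  [on edge]
    (3,3)@(7, 7): e=[8,5,1] → █
    (2,4)@(5, 9): e=[-4,15,3] → ·
    (3,4)@(7, 9): e=[4,13,-3] → ·
    (3,5)@(7, 11): e=[0,21,-7] → ·  [on edge]
  covered (2 px):
    · · · ·
    · · · ·
    · · · ·
    · · █ █
    · · · ·
    · · · ·
    · · · ·

Result: [5,1,8]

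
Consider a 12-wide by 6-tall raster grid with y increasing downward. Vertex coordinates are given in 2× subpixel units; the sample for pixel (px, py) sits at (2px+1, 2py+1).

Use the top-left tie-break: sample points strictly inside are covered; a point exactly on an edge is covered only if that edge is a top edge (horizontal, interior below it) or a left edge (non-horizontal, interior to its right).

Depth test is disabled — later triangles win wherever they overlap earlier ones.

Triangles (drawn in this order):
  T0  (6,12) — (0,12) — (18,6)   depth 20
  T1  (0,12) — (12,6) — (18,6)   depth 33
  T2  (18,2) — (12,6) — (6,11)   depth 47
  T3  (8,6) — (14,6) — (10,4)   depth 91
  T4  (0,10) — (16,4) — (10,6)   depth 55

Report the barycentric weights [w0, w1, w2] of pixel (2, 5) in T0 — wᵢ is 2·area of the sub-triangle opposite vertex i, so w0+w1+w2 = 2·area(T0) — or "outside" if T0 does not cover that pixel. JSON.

T0:
  2·area = 36
  edge (6, 12)→(0, 12): d=(-6,0) right/bottom  bias=-1
  edge (0, 12)→(18, 6): d=(18,-6) top-left  bias=+0
  edge (18, 6)→(6, 12): d=(-12,6) right/bottom  bias=-1
    (10,2)@(21, 5): e=[42,0,-6] → ·  [on edge]
    (7,3)@(15, 7): e=[30,0,6] → #  [on edge]
    (8,3)@(17, 7): e=[30,12,-6] → ·
    (4,4)@(9, 9): e=[18,0,18] → #  [on edge]
    (5,4)@(11, 9): e=[18,12,6] → #
    (6,4)@(13, 9): e=[18,24,-6] → ·
    (7,4)@(15, 9): e=[18,36,-18] → ·
    (1,5)@(3, 11): e=[6,0,30] → #  [on edge]
    (2,5)@(5, 11): e=[6,12,18] → #
    (3,5)@(7, 11): e=[6,24,6] → #
    (4,5)@(9, 11): e=[6,36,-6] → ·
    (5,5)@(11, 11): e=[6,48,-18] → ·
  covered (6 px):
    · · · · · · · · · · · ·
    · · · · · · · · · · · ·
    · · · · · · · · · · · ·
    · · · · · · · # · · · ·
    · · · · # # · · · · · ·
    · # # # · · · · · · · ·
T1:
  2·area = 36
  edge (0, 12)→(12, 6): d=(12,-6) top-left  bias=+0
  edge (12, 6)→(18, 6): d=(6,0) top-left  bias=+0
  edge (18, 6)→(0, 12): d=(-18,6) right/bottom  bias=-1
    (10,2)@(21, 5): e=[42,-6,0] → ·  [on edge]
    (5,3)@(11, 7): e=[6,6,24] → #
    (6,3)@(13, 7): e=[18,6,12] → #
    (7,3)@(15, 7): e=[30,6,0] → ·  [on edge]
    (3,4)@(7, 9): e=[6,18,12] → #
    (4,4)@(9, 9): e=[18,18,0] → ·  [on edge]
    (5,4)@(11, 9): e=[30,18,-12] → ·
    (6,4)@(13, 9): e=[42,18,-24] → ·
    (1,5)@(3, 11): e=[6,30,0] → ·  [on edge]
    (3,5)@(7, 11): e=[30,30,-24] → ·
  covered (3 px):
    · · · · · · · · · · · ·
    · · · · · · · · · · · ·
    · · · · · · · · · · · ·
    · · · · · # # · · · · ·
    · · · # · · · · · · · ·
    · · · · · · · · · · · ·
T2:
  2·area = 6  (B↔C swapped to make it positive)
  edge (18, 2)→(6, 11): d=(-12,9) right/bottom  bias=-1
  edge (6, 11)→(12, 6): d=(6,-5) top-left  bias=+0
  edge (12, 6)→(18, 2): d=(6,-4) top-left  bias=+0
    (5,3)@(11, 7): e=[3,1,2] → #
    (6,3)@(13, 7): e=[-15,11,10] → ·
    (5,4)@(11, 9): e=[-21,13,14] → ·
  covered (1 px):
    · · · · · · · · · · · ·
    · · · · · · · · · · · ·
    · · · · · · · · · · · ·
    · · · · · # · · · · · ·
    · · · · · · · · · · · ·
    · · · · · · · · · · · ·
T3:
  2·area = 12  (B↔C swapped to make it positive)
  edge (8, 6)→(10, 4): d=(2,-2) top-left  bias=+0
  edge (10, 4)→(14, 6): d=(4,2) right/bottom  bias=-1
  edge (14, 6)→(8, 6): d=(-6,0) right/bottom  bias=-1
    (6,0)@(13, 1): e=[0,-18,30] → ·  [on edge]
    (5,1)@(11, 3): e=[0,-6,18] → ·  [on edge]
    (4,2)@(9, 5): e=[0,6,6] → #  [on edge]
    (5,2)@(11, 5): e=[4,2,6] → #
    (6,2)@(13, 5): e=[8,-2,6] → ·
    (3,3)@(7, 7): e=[0,18,-6] → ·  [on edge]
    (4,3)@(9, 7): e=[4,14,-6] → ·
    (5,3)@(11, 7): e=[8,10,-6] → ·
    (2,4)@(5, 9): e=[0,30,-18] → ·  [on edge]
    (1,5)@(3, 11): e=[0,42,-30] → ·  [on edge]
  covered (2 px):
    · · · · · · · · · · · ·
    · · · · · · · · · · · ·
    · · · · # # · · · · · ·
    · · · · · · · · · · · ·
    · · · · · · · · · · · ·
    · · · · · · · · · · · ·
T4:
  2·area = 4  (B↔C swapped to make it positive)
  edge (0, 10)→(10, 6): d=(10,-4) top-left  bias=+0
  edge (10, 6)→(16, 4): d=(6,-2) top-left  bias=+0
  edge (16, 4)→(0, 10): d=(-16,6) right/bottom  bias=-1
    (9,1)@(19, 3): e=[6,0,-2] → ·  [on edge]
    (6,2)@(13, 5): e=[2,0,2] → #  [on edge]
    (7,2)@(15, 5): e=[10,4,-10] → ·
    (3,3)@(7, 7): e=[-2,0,6] → ·  [on edge]
    (6,3)@(13, 7): e=[22,12,-30] → ·
    (0,4)@(1, 9): e=[-6,0,10] → ·  [on edge]
  covered (1 px):
    · · · · · · · · · · · ·
    · · · · · · · · · · · ·
    · · · · · · # · · · · ·
    · · · · · · · · · · · ·
    · · · · · · · · · · · ·
    · · · · · · · · · · · ·

Result: [12,18,6]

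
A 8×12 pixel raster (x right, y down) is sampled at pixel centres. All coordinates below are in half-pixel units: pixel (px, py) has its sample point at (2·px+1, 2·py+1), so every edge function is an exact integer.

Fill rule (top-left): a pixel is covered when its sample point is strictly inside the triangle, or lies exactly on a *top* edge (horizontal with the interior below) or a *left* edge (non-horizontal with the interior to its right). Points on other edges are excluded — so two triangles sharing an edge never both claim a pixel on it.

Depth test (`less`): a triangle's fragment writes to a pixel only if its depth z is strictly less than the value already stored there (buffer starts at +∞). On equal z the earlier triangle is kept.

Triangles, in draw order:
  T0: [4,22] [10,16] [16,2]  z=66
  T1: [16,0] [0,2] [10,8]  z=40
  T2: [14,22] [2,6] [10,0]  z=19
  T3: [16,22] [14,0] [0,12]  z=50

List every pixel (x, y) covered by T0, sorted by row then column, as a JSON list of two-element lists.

T0:
  2·area = 48  (B↔C swapped to make it positive)
  edge (4, 22)→(16, 2): d=(12,-20) top-left  bias=+0
  edge (16, 2)→(10, 16): d=(-6,14) right/bottom  bias=-1
  edge (10, 16)→(4, 22): d=(-6,6) right/bottom  bias=-1
    (6,3)@(13, 7): e=[0,12,36] → █  [on edge]
    (7,3)@(15, 7): e=[40,-16,24] → ·
    (6,4)@(13, 9): e=[24,0,24] → ·  [on edge]
    (5,5)@(11, 11): e=[8,16,24] → █
    (6,5)@(13, 11): e=[48,-12,12] → ·
    (7,5)@(15, 11): e=[88,-40,0] → ·  [on edge]
    (5,6)@(11, 13): e=[32,4,12] → █
    (6,6)@(13, 13): e=[72,-24,0] → ·  [on edge]
    (4,7)@(9, 15): e=[16,20,12] → █
    (5,7)@(11, 15): e=[56,-8,0] → ·  [on edge]
    (3,8)@(7, 17): e=[0,36,12] → █  [on edge]
    (4,8)@(9, 17): e=[40,8,0] → ·  [on edge]
    (3,9)@(7, 19): e=[24,24,0] → ·  [on edge]
    (2,10)@(5, 21): e=[8,40,0] → ·  [on edge]
    (1,11)@(3, 23): e=[-8,56,0] → ·  [on edge]
    (3,11)@(7, 23): e=[72,0,-24] → ·  [on edge]
  covered (5 px):
    · · · · · · · ·
    · · · · · · · ·
    · · · · · · · ·
    · · · · · · █ ·
    · · · · · · · ·
    · · · · · █ · ·
    · · · · · █ · ·
    · · · · █ · · ·
    · · · █ · · · ·
    · · · · · · · ·
    · · · · · · · ·
    · · · · · · · ·
T1:
  2·area = 116  (B↔C swapped to make it positive)
  edge (16, 0)→(10, 8): d=(-6,8) right/bottom  bias=-1
  edge (10, 8)→(0, 2): d=(-10,-6) top-left  bias=+0
  edge (0, 2)→(16, 0): d=(16,-2) top-left  bias=+0
    (4,0)@(9, 1): e=[50,64,2] → █
    (5,0)@(11, 1): e=[34,76,6] → █
    (6,0)@(13, 1): e=[18,88,10] → █
    (7,0)@(15, 1): e=[2,100,14] → █
    (1,1)@(3, 3): e=[86,8,22] → █
    (2,1)@(5, 3): e=[70,20,26] → █
    (3,1)@(7, 3): e=[54,32,30] → █
    (7,1)@(15, 3): e=[-10,80,46] → ·
    (1,2)@(3, 5): e=[74,-12,54] → ·
    (2,2)@(5, 5): e=[58,0,58] → █  [on edge]
    (6,2)@(13, 5): e=[-6,48,74] → ·
    (2,3)@(5, 7): e=[46,-20,90] → ·
    (7,5)@(15, 11): e=[-58,0,174] → ·  [on edge]
  covered (15 px):
    · · · · █ █ █ █
    · █ █ █ █ █ █ ·
    · · █ █ █ █ · ·
    · · · · █ · · ·
    · · · · · · · ·
    · · · · · · · ·
    · · · · · · · ·
    · · · · · · · ·
    · · · · · · · ·
    · · · · · · · ·
    · · · · · · · ·
    · · · · · · · ·
T2:
  2·area = 200
  edge (14, 22)→(2, 6): d=(-12,-16) top-left  bias=+0
  edge (2, 6)→(10, 0): d=(8,-6) top-left  bias=+0
  edge (10, 0)→(14, 22): d=(4,22) right/bottom  bias=-1
    (4,0)@(9, 1): e=[172,2,26] → █
    (5,0)@(11, 1): e=[204,14,-18] → ·
    (3,1)@(7, 3): e=[116,6,78] → █
    (5,1)@(11, 3): e=[180,30,-10] → ·
    (2,2)@(5, 5): e=[60,10,130] → █
    (5,2)@(11, 5): e=[156,46,-2] → ·
    (1,3)@(3, 7): e=[4,14,182] → █
    (5,3)@(11, 7): e=[132,62,6] → █
    (6,3)@(13, 7): e=[164,74,-38] → ·
    (1,4)@(3, 9): e=[-20,30,190] → ·
    (2,4)@(5, 9): e=[12,42,146] → █
    (6,4)@(13, 9): e=[140,90,-30] → ·
  covered (25 px):
    · · · · █ · · ·
    · · · █ █ · · ·
    · · █ █ █ · · ·
    · █ █ █ █ █ · ·
    · · █ █ █ █ · ·
    · · · █ █ █ · ·
    · · · · █ █ · ·
    · · · · █ █ · ·
    · · · · · █ █ ·
    · · · · · · █ ·
    · · · · · · · ·
    · · · · · · · ·
T3:
  2·area = 332  (B↔C swapped to make it positive)
  edge (16, 22)→(0, 12): d=(-16,-10) top-left  bias=+0
  edge (0, 12)→(14, 0): d=(14,-12) top-left  bias=+0
  edge (14, 0)→(16, 22): d=(2,22) right/bottom  bias=-1
    (6,0)@(13, 1): e=[306,2,24] → █
    (7,0)@(15, 1): e=[326,26,-20] → ·
    (5,1)@(11, 3): e=[254,6,72] → █
    (7,1)@(15, 3): e=[294,54,-16] → ·
    (4,2)@(9, 5): e=[202,10,120] → █
    (7,2)@(15, 5): e=[262,82,-12] → ·
    (3,3)@(7, 7): e=[150,14,168] → █
    (7,3)@(15, 7): e=[230,110,-8] → ·
    (2,4)@(5, 9): e=[98,18,216] → █
    (7,4)@(15, 9): e=[198,138,-4] → ·
    (1,5)@(3, 11): e=[46,22,264] → █
    (7,5)@(15, 11): e=[166,166,0] → ·  [on edge]
  covered (41 px):
    · · · · · · █ ·
    · · · · · █ █ ·
    · · · · █ █ █ ·
    · · · █ █ █ █ ·
    · · █ █ █ █ █ ·
    · █ █ █ █ █ █ ·
    · █ █ █ █ █ █ █
    · · █ █ █ █ █ █
    · · · · █ █ █ █
    · · · · · · █ █
    · · · · · · · █
    · · · · · · · ·

Final: [[6,3],[5,5],[5,6],[4,7],[3,8]]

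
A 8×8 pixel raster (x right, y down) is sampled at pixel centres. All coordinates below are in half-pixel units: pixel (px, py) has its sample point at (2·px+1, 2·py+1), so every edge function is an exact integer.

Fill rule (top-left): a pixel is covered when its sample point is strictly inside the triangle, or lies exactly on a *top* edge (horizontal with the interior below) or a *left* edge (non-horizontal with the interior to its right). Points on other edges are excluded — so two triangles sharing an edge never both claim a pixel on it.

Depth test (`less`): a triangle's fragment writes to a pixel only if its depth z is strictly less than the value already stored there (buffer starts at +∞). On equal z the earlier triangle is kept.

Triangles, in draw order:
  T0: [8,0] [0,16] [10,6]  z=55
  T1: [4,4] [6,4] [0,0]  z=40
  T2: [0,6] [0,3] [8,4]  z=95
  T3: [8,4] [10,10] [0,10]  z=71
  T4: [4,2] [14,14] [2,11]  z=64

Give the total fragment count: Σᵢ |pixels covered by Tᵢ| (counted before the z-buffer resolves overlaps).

T0:
  2·area = 80  (B↔C swapped to make it positive)
  edge (8, 0)→(10, 6): d=(2,6) right/bottom  bias=-1
  edge (10, 6)→(0, 16): d=(-10,10) right/bottom  bias=-1
  edge (0, 16)→(8, 0): d=(8,-16) top-left  bias=+0
    (7,0)@(15, 1): e=[-40,0,120] → .  [on edge]
    (3,1)@(7, 3): e=[12,60,8] → X
    (4,1)@(9, 3): e=[0,40,40] → .  [on edge]
    (6,1)@(13, 3): e=[-24,0,104] → .  [on edge]
    (3,2)@(7, 5): e=[16,40,24] → X
    (4,2)@(9, 5): e=[4,20,56] → X
    (5,2)@(11, 5): e=[-8,0,88] → .  [on edge]
    (2,3)@(5, 7): e=[32,40,8] → X
    (4,3)@(9, 7): e=[8,0,72] → .  [on edge]
    (2,4)@(5, 9): e=[36,20,24] → X
    (3,4)@(7, 9): e=[24,0,56] → .  [on edge]
    (5,4)@(11, 9): e=[0,-40,120] → .  [on edge]
    (2,5)@(5, 11): e=[40,0,40] → .  [on edge]
    (1,6)@(3, 13): e=[56,0,24] → .  [on edge]
    (0,7)@(1, 15): e=[72,0,8] → .  [on edge]
    (6,7)@(13, 15): e=[0,-120,200] → .  [on edge]
  covered (7 px):
    . . . . . . . .
    . . . X . . . .
    . . . X X . . .
    . . X X . . . .
    . . X . . . . .
    . X . . . . . .
    . . . . . . . .
    . . . . . . . .
T1:
  2·area = 8  (B↔C swapped to make it positive)
  edge (4, 4)→(0, 0): d=(-4,-4) top-left  bias=+0
  edge (0, 0)→(6, 4): d=(6,4) right/bottom  bias=-1
  edge (6, 4)→(4, 4): d=(-2,0) right/bottom  bias=-1
    (0,0)@(1, 1): e=[0,2,6] → X  [on edge]
    (1,0)@(3, 1): e=[8,-6,6] → .
    (0,1)@(1, 3): e=[-8,14,2] → .
    (1,1)@(3, 3): e=[0,6,2] → X  [on edge]
    (2,1)@(5, 3): e=[8,-2,2] → .
    (1,2)@(3, 5): e=[-8,18,-2] → .
    (2,2)@(5, 5): e=[0,10,-2] → .  [on edge]
    (3,3)@(7, 7): e=[0,14,-6] → .  [on edge]
    (4,4)@(9, 9): e=[0,18,-10] → .  [on edge]
    (5,5)@(11, 11): e=[0,22,-14] → .  [on edge]
    (6,6)@(13, 13): e=[0,26,-18] → .  [on edge]
    (7,7)@(15, 15): e=[0,30,-22] → .  [on edge]
  covered (2 px):
    X . . . . . . .
    . X . . . . . .
    . . . . . . . .
    . . . . . . . .
    . . . . . . . .
    . . . . . . . .
    . . . . . . . .
    . . . . . . . .
T2:
  2·area = 24
  edge (0, 6)→(0, 3): d=(0,-3) top-left  bias=+0
  edge (0, 3)→(8, 4): d=(8,1) right/bottom  bias=-1
  edge (8, 4)→(0, 6): d=(-8,2) right/bottom  bias=-1
    (0,2)@(1, 5): e=[3,15,6] → X
    (1,2)@(3, 5): e=[9,13,2] → X
    (2,2)@(5, 5): e=[15,11,-2] → .
    (0,3)@(1, 7): e=[3,31,-10] → .
    (1,3)@(3, 7): e=[9,29,-14] → .
  covered (2 px):
    . . . . . . . .
    . . . . . . . .
    X X . . . . . .
    . . . . . . . .
    . . . . . . . .
    . . . . . . . .
    . . . . . . . .
    . . . . . . . .
T3:
  2·area = 60
  edge (8, 4)→(10, 10): d=(2,6) right/bottom  bias=-1
  edge (10, 10)→(0, 10): d=(-10,0) right/bottom  bias=-1
  edge (0, 10)→(8, 4): d=(8,-6) top-left  bias=+0
    (3,0)@(7, 1): e=[0,90,-30] → .  [on edge]
    (3,2)@(7, 5): e=[8,50,2] → X
    (4,2)@(9, 5): e=[-4,50,14] → .
    (2,3)@(5, 7): e=[24,30,6] → X
    (4,3)@(9, 7): e=[0,30,30] → .  [on edge]
    (1,4)@(3, 9): e=[40,10,10] → X
    (4,4)@(9, 9): e=[4,10,46] → X
    (5,4)@(11, 9): e=[-8,10,58] → .
    (1,5)@(3, 11): e=[44,-10,26] → .
    (2,5)@(5, 11): e=[32,-10,38] → .
    (3,5)@(7, 11): e=[20,-10,50] → .
    (4,5)@(9, 11): e=[8,-10,62] → .
    (5,6)@(11, 13): e=[0,-30,90] → .  [on edge]
  covered (7 px):
    . . . . . . . .
    . . . . . . . .
    . . . X . . . .
    . . X X . . . .
    . X X X X . . .
    . . . . . . . .
    . . . . . . . .
    . . . . . . . .
T4:
  2·area = 114
  edge (4, 2)→(14, 14): d=(10,12) right/bottom  bias=-1
  edge (14, 14)→(2, 11): d=(-12,-3) top-left  bias=+0
  edge (2, 11)→(4, 2): d=(2,-9) top-left  bias=+0
    (2,2)@(5, 5): e=[18,81,15] → X
    (3,2)@(7, 5): e=[-6,87,33] → .
    (1,3)@(3, 7): e=[62,51,1] → X
    (3,3)@(7, 7): e=[14,63,37] → X
    (4,3)@(9, 7): e=[-10,69,55] → .
    (1,4)@(3, 9): e=[82,27,5] → X
    (4,4)@(9, 9): e=[10,45,59] → X
    (5,4)@(11, 9): e=[-14,51,77] → .
    (1,5)@(3, 11): e=[102,3,9] → X
    (5,5)@(11, 11): e=[6,27,81] → X
    (6,5)@(13, 11): e=[-18,33,99] → .
    (1,6)@(3, 13): e=[122,-21,13] → .
  covered (15 px):
    . . . . . . . .
    . . . . . . . .
    . . X . . . . .
    . X X X . . . .
    . X X X X . . .
    . X X X X X . .
    . . . . . X X .
    . . . . . . . .

Result: 33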